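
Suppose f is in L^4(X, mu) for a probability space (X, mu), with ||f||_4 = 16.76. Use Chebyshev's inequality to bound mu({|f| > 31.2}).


Chebyshev/Markov inequality: mu(|f| > eps) <= (||f||_p / eps)^p
Step 1: ||f||_4 / eps = 16.76 / 31.2 = 0.537179
Step 2: Raise to power p = 4:
  (0.537179)^4 = 0.083268
Step 3: Therefore mu(|f| > 31.2) <= 0.083268


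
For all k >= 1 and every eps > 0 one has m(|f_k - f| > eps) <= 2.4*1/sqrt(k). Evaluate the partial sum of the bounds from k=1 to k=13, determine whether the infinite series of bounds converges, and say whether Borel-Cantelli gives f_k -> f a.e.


Step 1: List the terms 2.4*1/sqrt(k) for k = 1 to 13:
  k=1: 2.4
  k=2: 1.697056
  k=3: 1.385641
  k=4: 1.2
  k=5: 1.073313
  k=6: 0.979796
  k=7: 0.907115
  k=8: 0.848528
  k=9: 0.8
  k=10: 0.758947
  k=11: 0.723627
  k=12: 0.69282
  k=13: 0.66564
Step 2: Partial sum = 2.4 + 1.697056 + 1.385641 + 1.2 + 1.073313 + 0.979796 + 0.907115 + 0.848528 + 0.8 + 0.758947 + 0.723627 + 0.69282 + 0.66564
     = 14.132483
Step 3: The full series sum_(k>=1) 2.4*1/sqrt(k) diverges (p-series with p = 1/2 <= 1; a nonzero constant multiple of a divergent series diverges).
Step 4: The (first) Borel-Cantelli lemma requires a summable sequence of measures, so it does not apply here;
        from this bound alone no conclusion about a.e. convergence can be drawn (convergence in measure still
        gives an a.e.-convergent subsequence, but not a.e. convergence of the whole sequence).
Conclusion: series diverges; Borel-Cantelli is inconclusive about a.e. convergence of f_k.


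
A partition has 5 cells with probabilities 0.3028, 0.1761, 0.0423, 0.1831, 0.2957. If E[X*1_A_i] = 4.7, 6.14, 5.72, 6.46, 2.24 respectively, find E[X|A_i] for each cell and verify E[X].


For each cell A_i: E[X|A_i] = E[X*1_A_i] / P(A_i)
Step 1: E[X|A_1] = 4.7 / 0.3028 = 15.521797
Step 2: E[X|A_2] = 6.14 / 0.1761 = 34.866553
Step 3: E[X|A_3] = 5.72 / 0.0423 = 135.224586
Step 4: E[X|A_4] = 6.46 / 0.1831 = 35.281267
Step 5: E[X|A_5] = 2.24 / 0.2957 = 7.575245
Verification: E[X] = sum E[X*1_A_i] = 4.7 + 6.14 + 5.72 + 6.46 + 2.24 = 25.26


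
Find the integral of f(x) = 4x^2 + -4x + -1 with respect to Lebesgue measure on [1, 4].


The Lebesgue integral of a Riemann-integrable function agrees with the Riemann integral.
Antiderivative F(x) = (4/3)x^3 + (-4/2)x^2 + -1x
F(4) = (4/3)*4^3 + (-4/2)*4^2 + -1*4
     = (4/3)*64 + (-4/2)*16 + -1*4
     = 85.333333 + -32 + -4
     = 49.333333
F(1) = -1.666667
Integral = F(4) - F(1) = 49.333333 - -1.666667 = 51


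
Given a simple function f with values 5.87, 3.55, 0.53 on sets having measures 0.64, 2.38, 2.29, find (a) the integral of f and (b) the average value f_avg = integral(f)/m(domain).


Step 1: Integral = sum(value_i * measure_i)
= 5.87*0.64 + 3.55*2.38 + 0.53*2.29
= 3.7568 + 8.449 + 1.2137
= 13.4195
Step 2: Total measure of domain = 0.64 + 2.38 + 2.29 = 5.31
Step 3: Average value = 13.4195 / 5.31 = 2.527213


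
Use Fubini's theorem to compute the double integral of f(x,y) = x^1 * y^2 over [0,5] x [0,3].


By Fubini's theorem, the double integral factors as a product of single integrals:
Step 1: integral_0^5 x^1 dx = [x^2/2] from 0 to 5
     = 5^2/2 = 12.5
Step 2: integral_0^3 y^2 dy = [y^3/3] from 0 to 3
     = 3^3/3 = 9
Step 3: Double integral = 12.5 * 9 = 112.5


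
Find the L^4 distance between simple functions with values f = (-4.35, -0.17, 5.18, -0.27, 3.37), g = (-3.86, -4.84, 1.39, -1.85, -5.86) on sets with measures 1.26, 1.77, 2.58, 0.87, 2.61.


Step 1: Compute differences f_i - g_i:
  -4.35 - -3.86 = -0.49
  -0.17 - -4.84 = 4.67
  5.18 - 1.39 = 3.79
  -0.27 - -1.85 = 1.58
  3.37 - -5.86 = 9.23
Step 2: Compute |diff|^4 * measure for each set:
  |-0.49|^4 * 1.26 = 0.057648 * 1.26 = 0.072636
  |4.67|^4 * 1.77 = 475.628119 * 1.77 = 841.861771
  |3.79|^4 * 2.58 = 206.327369 * 2.58 = 532.324612
  |1.58|^4 * 0.87 = 6.232013 * 0.87 = 5.421851
  |9.23|^4 * 2.61 = 7257.83021 * 2.61 = 18942.936849
Step 3: Sum = 20322.617719
Step 4: ||f-g||_4 = (20322.617719)^(1/4) = 11.939741


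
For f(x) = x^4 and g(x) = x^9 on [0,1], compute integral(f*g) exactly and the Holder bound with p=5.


Step 1: Exact integral of f*g = integral(x^13, 0, 1) = 1/14
     = 0.071429
Step 2: Holder bound with p=5, q=1.25:
  ||f||_p = (integral x^20 dx)^(1/5) = (1/21)^(1/5) = 0.543946
  ||g||_q = (integral x^11.25 dx)^(1/1.25) = (1/12.25)^(1/1.25) = 0.134738
Step 3: Holder bound = ||f||_p * ||g||_q = 0.543946 * 0.134738 = 0.07329
Verification: 0.071429 <= 0.07329 (Holder holds)


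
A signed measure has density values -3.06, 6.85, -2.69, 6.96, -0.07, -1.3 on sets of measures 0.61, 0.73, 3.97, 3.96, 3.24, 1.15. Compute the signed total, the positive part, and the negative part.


Step 1: Compute signed measure on each set:
  Set 1: -3.06 * 0.61 = -1.8666
  Set 2: 6.85 * 0.73 = 5.0005
  Set 3: -2.69 * 3.97 = -10.6793
  Set 4: 6.96 * 3.96 = 27.5616
  Set 5: -0.07 * 3.24 = -0.2268
  Set 6: -1.3 * 1.15 = -1.495
Step 2: Total signed measure = (-1.8666) + (5.0005) + (-10.6793) + (27.5616) + (-0.2268) + (-1.495)
     = 18.2944
Step 3: Positive part mu+(X) = sum of positive contributions = 32.5621
Step 4: Negative part mu-(X) = |sum of negative contributions| = 14.2677


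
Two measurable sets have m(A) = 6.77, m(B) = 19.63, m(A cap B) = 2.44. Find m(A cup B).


By inclusion-exclusion: m(A u B) = m(A) + m(B) - m(A n B)
= 6.77 + 19.63 - 2.44
= 23.96


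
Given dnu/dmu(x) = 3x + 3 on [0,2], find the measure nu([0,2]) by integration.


nu(A) = integral_A (dnu/dmu) dmu = integral_0^2 (3x + 3) dx
Step 1: Antiderivative F(x) = (3/2)x^2 + 3x
Step 2: F(2) = (3/2)*2^2 + 3*2 = 6 + 6 = 12
Step 3: F(0) = (3/2)*0^2 + 3*0 = 0.0 + 0 = 0.0
Step 4: nu([0,2]) = F(2) - F(0) = 12 - 0.0 = 12


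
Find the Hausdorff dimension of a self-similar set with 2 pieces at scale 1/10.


For a self-similar set with N copies scaled by 1/r:
dim_H = log(N)/log(r) = log(2)/log(10)
= 0.693147/2.302585
= 0.30103


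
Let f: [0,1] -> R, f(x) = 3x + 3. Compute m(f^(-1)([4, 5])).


f^(-1)([4, 5]) = {x : 4 <= 3x + 3 <= 5}
Solving: (4 - 3)/3 <= x <= (5 - 3)/3
= [0.333333, 0.666667]
Intersecting with [0,1]: [0.333333, 0.666667]
Measure = 0.666667 - 0.333333 = 0.333333


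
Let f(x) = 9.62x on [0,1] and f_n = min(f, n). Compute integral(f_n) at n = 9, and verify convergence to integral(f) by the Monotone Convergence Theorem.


f(x) = 9.62x on [0,1]; f_n(x) = min(9.62x, n). At n = 9:
Step 1: f(x) reaches 9 at x = 9/9.62 = 0.935551
Step 2: integral(f_9) = integral(9.62x, 0, 0.935551) + integral(9, 0.935551, 1)
       = 9.62*0.935551^2/2 + 9*(1 - 0.935551)
       = 4.209979 + 0.580042
       = 4.790021
Step 3: As n -> infinity, f_n increases to f, so by MCT integral(f_n) -> integral(f) = 9.62/2 = 4.81.
Convergence: integral(f_9) = 4.790021 -> 4.81 as n -> infinity


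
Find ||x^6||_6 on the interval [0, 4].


Step 1: ||f||_6 = (integral_0^4 |x^6|^6 dx)^(1/6)
     = (integral_0^4 x^36 dx)^(1/6)
Step 2: integral_0^4 x^36 dx = [x^37/(37)] from 0 to 4 = 4^37/37
     = 18889465931478580854784/37 = 5.105261e+20
Step 3: ||f||_6 = (5.105261e+20)^(1/6) = 2827.068463


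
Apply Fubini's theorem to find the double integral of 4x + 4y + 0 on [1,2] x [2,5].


By Fubini, integrate in x first, then y.
Step 1: Fix y, integrate over x in [1,2]:
  integral(4x + 4y + 0, x=1..2)
  = 4*(2^2 - 1^2)/2 + (4y + 0)*(2 - 1)
  = 6 + (4y + 0)*1
  = 6 + 4y + 0
  = 6 + 4y
Step 2: Integrate over y in [2,5]:
  integral(6 + 4y, y=2..5)
  = 6*3 + 4*(5^2 - 2^2)/2
  = 18 + 42
  = 60


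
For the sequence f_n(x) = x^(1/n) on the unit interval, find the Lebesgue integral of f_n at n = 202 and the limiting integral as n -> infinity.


At n = 202: f_202(x) = x^(1/202).
Step 1: integral(x^(1/202), 0, 1) = [x^(1/202+1) / (1/202+1)] from 0 to 1
     = 1 / (1/202 + 1) = 1 / ((202+1)/202) = 202/(202+1)
     = 202/203 = 0.995074
Step 2: As n -> infinity, f_n(x) = x^(1/n) -> 1 for x in (0,1], and f_n is increasing in n.
By MCT, lim_n integral(f_n) = integral(lim_n f_n) = integral(1, 0, 1) = 1.
Step 3: Verify convergence: 202/203 = 0.995074 -> 1


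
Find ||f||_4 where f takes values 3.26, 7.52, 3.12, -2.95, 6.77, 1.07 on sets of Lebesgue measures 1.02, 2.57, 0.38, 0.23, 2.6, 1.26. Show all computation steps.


Step 1: Compute |f_i|^4 for each value:
  |3.26|^4 = 112.945882
  |7.52|^4 = 3197.94774
  |3.12|^4 = 94.758543
  |-2.95|^4 = 75.733506
  |6.77|^4 = 2100.654722
  |1.07|^4 = 1.310796
Step 2: Multiply by measures and sum:
  112.945882 * 1.02 = 115.204799
  3197.94774 * 2.57 = 8218.725692
  94.758543 * 0.38 = 36.008246
  75.733506 * 0.23 = 17.418706
  2100.654722 * 2.6 = 5461.702278
  1.310796 * 1.26 = 1.651603
Sum = 115.204799 + 8218.725692 + 36.008246 + 17.418706 + 5461.702278 + 1.651603 = 13850.711326
Step 3: Take the p-th root:
||f||_4 = (13850.711326)^(1/4) = 10.848458


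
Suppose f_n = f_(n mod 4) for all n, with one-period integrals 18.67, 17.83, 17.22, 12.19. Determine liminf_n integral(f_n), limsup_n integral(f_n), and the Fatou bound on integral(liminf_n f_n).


The sequence (integral(f_n)) is periodic with period 4, repeating the values 18.67, 17.83, 17.22, 12.19 indefinitely.
Step 1: For a periodic sequence, every tail (a_m, a_(m+1), ...) contains all 4 period values infinitely often.
Step 2: Hence inf of every tail = min of the period values = min(18.67, 17.83, 17.22, 12.19) = 12.19.
        liminf_n integral(f_n) = sup over m of (inf of tail from m) = 12.19.
Step 3: Similarly sup of every tail = max of the period values = 18.67.
        limsup_n integral(f_n) = 18.67.
Step 4: Fatou's lemma: integral(liminf_n f_n) <= liminf_n integral(f_n) = 12.19.
        So the integral of the pointwise liminf is at most 12.19.


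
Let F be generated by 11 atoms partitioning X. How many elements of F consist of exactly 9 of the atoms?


Each element of F is a union of some subset of the 11 atoms.
Elements that are unions of exactly 9 atoms correspond to 9-element subsets of the 11 atoms.
Count = C(11, 9) = 11! / (9! * 2!) = 55.


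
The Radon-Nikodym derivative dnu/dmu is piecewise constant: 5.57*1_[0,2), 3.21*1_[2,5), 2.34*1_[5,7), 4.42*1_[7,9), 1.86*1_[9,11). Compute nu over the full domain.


Integrate each piece of the Radon-Nikodym derivative:
Step 1: integral_0^2 5.57 dx = 5.57*(2-0) = 5.57*2 = 11.14
Step 2: integral_2^5 3.21 dx = 3.21*(5-2) = 3.21*3 = 9.63
Step 3: integral_5^7 2.34 dx = 2.34*(7-5) = 2.34*2 = 4.68
Step 4: integral_7^9 4.42 dx = 4.42*(9-7) = 4.42*2 = 8.84
Step 5: integral_9^11 1.86 dx = 1.86*(11-9) = 1.86*2 = 3.72
Total: 11.14 + 9.63 + 4.68 + 8.84 + 3.72 = 38.01


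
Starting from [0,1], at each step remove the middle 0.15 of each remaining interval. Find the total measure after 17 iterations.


Step 1: At each step, fraction remaining = 1 - 0.15 = 0.85
Step 2: After 17 steps, measure = (0.85)^17
Result = 0.063113


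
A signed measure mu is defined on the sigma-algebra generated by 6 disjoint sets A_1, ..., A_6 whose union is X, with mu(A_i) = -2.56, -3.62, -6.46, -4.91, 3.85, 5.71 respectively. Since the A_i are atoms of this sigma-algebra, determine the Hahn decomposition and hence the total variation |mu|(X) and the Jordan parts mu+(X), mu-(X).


Step 1: Every measurable set is a union of atoms (the cells / points), so a Hahn decomposition is
  obtained by grouping atoms by sign: P = union of atoms with mu > 0, N = union of the remaining atoms.
  Atoms in P (indices): 5, 6;  atoms in N (indices): 1, 2, 3, 4
  Positive values: 3.85, 5.71
  Negative values: -2.56, -3.62, -6.46, -4.91
Step 2: mu+(X) = mu(P) = sum of positive atom values = 9.56
Step 3: mu-(X) = -mu(N) = sum of |negative atom values| = 17.55
Step 4: |mu|(X) = mu+(X) + mu-(X) = 9.56 + 17.55 = 27.11


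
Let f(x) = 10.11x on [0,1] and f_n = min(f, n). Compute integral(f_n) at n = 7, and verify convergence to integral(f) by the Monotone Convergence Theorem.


f(x) = 10.11x on [0,1]; f_n(x) = min(10.11x, n). At n = 7:
Step 1: f(x) reaches 7 at x = 7/10.11 = 0.692384
Step 2: integral(f_7) = integral(10.11x, 0, 0.692384) + integral(7, 0.692384, 1)
       = 10.11*0.692384^2/2 + 7*(1 - 0.692384)
       = 2.423343 + 2.153314
       = 4.576657
Step 3: As n -> infinity, f_n increases to f, so by MCT integral(f_n) -> integral(f) = 10.11/2 = 5.055.
Convergence: integral(f_7) = 4.576657 -> 5.055 as n -> infinity


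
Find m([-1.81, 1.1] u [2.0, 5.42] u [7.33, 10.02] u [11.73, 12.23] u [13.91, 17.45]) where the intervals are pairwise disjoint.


For pairwise disjoint intervals, m(union) = sum of lengths.
= (1.1 - -1.81) + (5.42 - 2.0) + (10.02 - 7.33) + (12.23 - 11.73) + (17.45 - 13.91)
= 2.91 + 3.42 + 2.69 + 0.5 + 3.54
= 13.06


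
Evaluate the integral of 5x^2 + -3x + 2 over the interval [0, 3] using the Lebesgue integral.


The Lebesgue integral of a Riemann-integrable function agrees with the Riemann integral.
Antiderivative F(x) = (5/3)x^3 + (-3/2)x^2 + 2x
F(3) = (5/3)*3^3 + (-3/2)*3^2 + 2*3
     = (5/3)*27 + (-3/2)*9 + 2*3
     = 45 + -13.5 + 6
     = 37.5
F(0) = 0.0
Integral = F(3) - F(0) = 37.5 - 0.0 = 37.5


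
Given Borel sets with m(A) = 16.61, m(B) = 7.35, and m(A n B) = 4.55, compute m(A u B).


By inclusion-exclusion: m(A u B) = m(A) + m(B) - m(A n B)
= 16.61 + 7.35 - 4.55
= 19.41


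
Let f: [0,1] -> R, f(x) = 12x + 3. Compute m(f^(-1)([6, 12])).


f^(-1)([6, 12]) = {x : 6 <= 12x + 3 <= 12}
Solving: (6 - 3)/12 <= x <= (12 - 3)/12
= [0.25, 0.75]
Intersecting with [0,1]: [0.25, 0.75]
Measure = 0.75 - 0.25 = 0.5


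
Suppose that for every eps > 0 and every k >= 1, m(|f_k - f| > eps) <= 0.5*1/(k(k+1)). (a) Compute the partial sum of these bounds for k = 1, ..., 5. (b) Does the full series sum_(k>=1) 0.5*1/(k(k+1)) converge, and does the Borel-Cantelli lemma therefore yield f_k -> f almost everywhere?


Step 1: List the terms 0.5*1/(k(k+1)) for k = 1 to 5:
  k=1: 0.25
  k=2: 0.083333
  k=3: 0.041667
  k=4: 0.025
  k=5: 0.016667
Step 2: Partial sum = 0.25 + 0.083333 + 0.041667 + 0.025 + 0.016667
     = 0.416667
Step 3: The full series sum_(k>=1) 0.5*1/(k(k+1)) converges (telescoping series sum 1/(k(k+1)) = 1; a constant multiple of a convergent series converges).
Step 4: Fix eps > 0. Since sum_k m(|f_k - f| > eps) < infinity, the Borel-Cantelli lemma gives
        m(limsup_k {|f_k - f| > eps}) = 0, i.e. for a.e. x, |f_k(x) - f(x)| <= eps for all large k.
        Applying this with eps = 1/j for j = 1, 2, ... and intersecting the countably many full-measure sets,
        for a.e. x we get limsup_k |f_k(x) - f(x)| <= 1/j for every j, hence f_k -> f almost everywhere.
Conclusion: series converges; Borel-Cantelli yields f_k -> f a.e.


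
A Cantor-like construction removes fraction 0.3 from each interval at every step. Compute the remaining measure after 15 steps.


Step 1: At each step, fraction remaining = 1 - 0.3 = 0.7
Step 2: After 15 steps, measure = (0.7)^15
Result = 0.004748


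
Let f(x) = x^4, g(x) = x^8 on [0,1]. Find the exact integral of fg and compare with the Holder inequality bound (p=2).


Step 1: Exact integral of f*g = integral(x^12, 0, 1) = 1/13
     = 0.076923
Step 2: Holder bound with p=2, q=2:
  ||f||_p = (integral x^8 dx)^(1/2) = (1/9)^(1/2) = 0.333333
  ||g||_q = (integral x^16 dx)^(1/2) = (1/17)^(1/2) = 0.242536
Step 3: Holder bound = ||f||_p * ||g||_q = 0.333333 * 0.242536 = 0.080845
Verification: 0.076923 <= 0.080845 (Holder holds)


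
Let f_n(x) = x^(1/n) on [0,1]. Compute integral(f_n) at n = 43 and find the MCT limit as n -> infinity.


At n = 43: f_43(x) = x^(1/43).
Step 1: integral(x^(1/43), 0, 1) = [x^(1/43+1) / (1/43+1)] from 0 to 1
     = 1 / (1/43 + 1) = 1 / ((43+1)/43) = 43/(43+1)
     = 43/44 = 0.977273
Step 2: As n -> infinity, f_n(x) = x^(1/n) -> 1 for x in (0,1], and f_n is increasing in n.
By MCT, lim_n integral(f_n) = integral(lim_n f_n) = integral(1, 0, 1) = 1.
Step 3: Verify convergence: 43/44 = 0.977273 -> 1


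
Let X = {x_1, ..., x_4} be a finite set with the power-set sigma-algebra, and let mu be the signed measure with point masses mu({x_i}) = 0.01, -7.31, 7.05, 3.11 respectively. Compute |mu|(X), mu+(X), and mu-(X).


Step 1: Every measurable set is a union of atoms (the cells / points), so a Hahn decomposition is
  obtained by grouping atoms by sign: P = union of atoms with mu > 0, N = union of the remaining atoms.
  Atoms in P (indices): 1, 3, 4;  atoms in N (indices): 2
  Positive values: 0.01, 7.05, 3.11
  Negative values: -7.31
Step 2: mu+(X) = mu(P) = sum of positive atom values = 10.17
Step 3: mu-(X) = -mu(N) = sum of |negative atom values| = 7.31
Step 4: |mu|(X) = mu+(X) + mu-(X) = 10.17 + 7.31 = 17.48


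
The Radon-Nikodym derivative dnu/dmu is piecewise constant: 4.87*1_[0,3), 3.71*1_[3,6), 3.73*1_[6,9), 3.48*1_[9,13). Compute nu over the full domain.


Integrate each piece of the Radon-Nikodym derivative:
Step 1: integral_0^3 4.87 dx = 4.87*(3-0) = 4.87*3 = 14.61
Step 2: integral_3^6 3.71 dx = 3.71*(6-3) = 3.71*3 = 11.13
Step 3: integral_6^9 3.73 dx = 3.73*(9-6) = 3.73*3 = 11.19
Step 4: integral_9^13 3.48 dx = 3.48*(13-9) = 3.48*4 = 13.92
Total: 14.61 + 11.13 + 11.19 + 13.92 = 50.85


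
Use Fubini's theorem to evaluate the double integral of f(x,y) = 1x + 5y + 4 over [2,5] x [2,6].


By Fubini, integrate in x first, then y.
Step 1: Fix y, integrate over x in [2,5]:
  integral(1x + 5y + 4, x=2..5)
  = 1*(5^2 - 2^2)/2 + (5y + 4)*(5 - 2)
  = 10.5 + (5y + 4)*3
  = 10.5 + 15y + 12
  = 22.5 + 15y
Step 2: Integrate over y in [2,6]:
  integral(22.5 + 15y, y=2..6)
  = 22.5*4 + 15*(6^2 - 2^2)/2
  = 90 + 240
  = 330


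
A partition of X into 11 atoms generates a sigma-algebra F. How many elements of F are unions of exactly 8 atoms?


Each element of F is a union of some subset of the 11 atoms.
Elements that are unions of exactly 8 atoms correspond to 8-element subsets of the 11 atoms.
Count = C(11, 8) = 11! / (8! * 3!) = 165.


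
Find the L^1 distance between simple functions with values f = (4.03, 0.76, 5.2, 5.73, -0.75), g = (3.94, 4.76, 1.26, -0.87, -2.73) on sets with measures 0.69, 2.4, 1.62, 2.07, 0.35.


Step 1: Compute differences f_i - g_i:
  4.03 - 3.94 = 0.09
  0.76 - 4.76 = -4
  5.2 - 1.26 = 3.94
  5.73 - -0.87 = 6.6
  -0.75 - -2.73 = 1.98
Step 2: Compute |diff|^1 * measure for each set:
  |0.09|^1 * 0.69 = 0.09 * 0.69 = 0.0621
  |-4|^1 * 2.4 = 4 * 2.4 = 9.6
  |3.94|^1 * 1.62 = 3.94 * 1.62 = 6.3828
  |6.6|^1 * 2.07 = 6.6 * 2.07 = 13.662
  |1.98|^1 * 0.35 = 1.98 * 0.35 = 0.693
Step 3: Sum = 30.3999
Step 4: ||f-g||_1 = (30.3999)^(1/1) = 30.3999


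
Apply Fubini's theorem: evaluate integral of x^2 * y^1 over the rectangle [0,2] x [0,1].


By Fubini's theorem, the double integral factors as a product of single integrals:
Step 1: integral_0^2 x^2 dx = [x^3/3] from 0 to 2
     = 2^3/3 = 2.666667
Step 2: integral_0^1 y^1 dy = [y^2/2] from 0 to 1
     = 1^2/2 = 0.5
Step 3: Double integral = 2.666667 * 0.5 = 1.333333


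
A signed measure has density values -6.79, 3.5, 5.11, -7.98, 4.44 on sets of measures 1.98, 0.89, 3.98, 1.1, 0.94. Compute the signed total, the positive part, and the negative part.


Step 1: Compute signed measure on each set:
  Set 1: -6.79 * 1.98 = -13.4442
  Set 2: 3.5 * 0.89 = 3.115
  Set 3: 5.11 * 3.98 = 20.3378
  Set 4: -7.98 * 1.1 = -8.778
  Set 5: 4.44 * 0.94 = 4.1736
Step 2: Total signed measure = (-13.4442) + (3.115) + (20.3378) + (-8.778) + (4.1736)
     = 5.4042
Step 3: Positive part mu+(X) = sum of positive contributions = 27.6264
Step 4: Negative part mu-(X) = |sum of negative contributions| = 22.2222


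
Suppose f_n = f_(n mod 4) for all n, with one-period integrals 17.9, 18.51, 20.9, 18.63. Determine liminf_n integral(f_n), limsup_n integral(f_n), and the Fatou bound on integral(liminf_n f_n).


The sequence (integral(f_n)) is periodic with period 4, repeating the values 17.9, 18.51, 20.9, 18.63 indefinitely.
Step 1: For a periodic sequence, every tail (a_m, a_(m+1), ...) contains all 4 period values infinitely often.
Step 2: Hence inf of every tail = min of the period values = min(17.9, 18.51, 20.9, 18.63) = 17.9.
        liminf_n integral(f_n) = sup over m of (inf of tail from m) = 17.9.
Step 3: Similarly sup of every tail = max of the period values = 20.9.
        limsup_n integral(f_n) = 20.9.
Step 4: Fatou's lemma: integral(liminf_n f_n) <= liminf_n integral(f_n) = 17.9.
        So the integral of the pointwise liminf is at most 17.9.


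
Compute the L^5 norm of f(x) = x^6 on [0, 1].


Step 1: ||f||_5 = (integral_0^1 |x^6|^5 dx)^(1/5)
     = (integral_0^1 x^30 dx)^(1/5)
Step 2: integral_0^1 x^30 dx = [x^31/(31)] from 0 to 1 = 1^31/31
     = 1/31 = 0.032258
Step 3: ||f||_5 = (0.032258)^(1/5) = 0.503185


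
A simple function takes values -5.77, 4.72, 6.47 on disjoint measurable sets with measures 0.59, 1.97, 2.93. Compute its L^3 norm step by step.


Step 1: Compute |f_i|^3 for each value:
  |-5.77|^3 = 192.100033
  |4.72|^3 = 105.154048
  |6.47|^3 = 270.840023
Step 2: Multiply by measures and sum:
  192.100033 * 0.59 = 113.339019
  105.154048 * 1.97 = 207.153475
  270.840023 * 2.93 = 793.561267
Sum = 113.339019 + 207.153475 + 793.561267 = 1114.053761
Step 3: Take the p-th root:
||f||_3 = (1114.053761)^(1/3) = 10.366577


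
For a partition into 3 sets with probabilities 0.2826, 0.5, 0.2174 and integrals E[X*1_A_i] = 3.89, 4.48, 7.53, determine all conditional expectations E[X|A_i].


For each cell A_i: E[X|A_i] = E[X*1_A_i] / P(A_i)
Step 1: E[X|A_1] = 3.89 / 0.2826 = 13.765039
Step 2: E[X|A_2] = 4.48 / 0.5 = 8.96
Step 3: E[X|A_3] = 7.53 / 0.2174 = 34.636615
Verification: E[X] = sum E[X*1_A_i] = 3.89 + 4.48 + 7.53 = 15.9


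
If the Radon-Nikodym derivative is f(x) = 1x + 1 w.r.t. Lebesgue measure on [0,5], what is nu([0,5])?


nu(A) = integral_A (dnu/dmu) dmu = integral_0^5 (1x + 1) dx
Step 1: Antiderivative F(x) = (1/2)x^2 + 1x
Step 2: F(5) = (1/2)*5^2 + 1*5 = 12.5 + 5 = 17.5
Step 3: F(0) = (1/2)*0^2 + 1*0 = 0.0 + 0 = 0.0
Step 4: nu([0,5]) = F(5) - F(0) = 17.5 - 0.0 = 17.5


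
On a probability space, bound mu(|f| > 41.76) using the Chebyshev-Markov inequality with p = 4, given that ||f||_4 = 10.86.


Chebyshev/Markov inequality: mu(|f| > eps) <= (||f||_p / eps)^p
Step 1: ||f||_4 / eps = 10.86 / 41.76 = 0.260057
Step 2: Raise to power p = 4:
  (0.260057)^4 = 0.004574
Step 3: Therefore mu(|f| > 41.76) <= 0.004574


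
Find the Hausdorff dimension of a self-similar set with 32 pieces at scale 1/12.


For a self-similar set with N copies scaled by 1/r:
dim_H = log(N)/log(r) = log(32)/log(12)
= 3.465736/2.484907
= 1.394715


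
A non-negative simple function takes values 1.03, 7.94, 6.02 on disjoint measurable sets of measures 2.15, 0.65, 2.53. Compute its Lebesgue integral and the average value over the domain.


Step 1: Integral = sum(value_i * measure_i)
= 1.03*2.15 + 7.94*0.65 + 6.02*2.53
= 2.2145 + 5.161 + 15.2306
= 22.6061
Step 2: Total measure of domain = 2.15 + 0.65 + 2.53 = 5.33
Step 3: Average value = 22.6061 / 5.33 = 4.241295


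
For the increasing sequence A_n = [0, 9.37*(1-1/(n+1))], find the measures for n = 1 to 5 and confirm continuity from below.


By continuity of measure from below: if A_n increases to A, then m(A_n) -> m(A).
Here A = [0, 9.37], so m(A) = 9.37
Step 1: a_1 = 9.37*(1 - 1/2) = 4.685, m(A_1) = 4.685
Step 2: a_2 = 9.37*(1 - 1/3) = 6.2467, m(A_2) = 6.2467
Step 3: a_3 = 9.37*(1 - 1/4) = 7.0275, m(A_3) = 7.0275
Step 4: a_4 = 9.37*(1 - 1/5) = 7.496, m(A_4) = 7.496
Step 5: a_5 = 9.37*(1 - 1/6) = 7.8083, m(A_5) = 7.8083
Limit: m(A_n) -> m([0,9.37]) = 9.37


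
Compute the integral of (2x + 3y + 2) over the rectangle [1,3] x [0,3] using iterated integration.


By Fubini, integrate in x first, then y.
Step 1: Fix y, integrate over x in [1,3]:
  integral(2x + 3y + 2, x=1..3)
  = 2*(3^2 - 1^2)/2 + (3y + 2)*(3 - 1)
  = 8 + (3y + 2)*2
  = 8 + 6y + 4
  = 12 + 6y
Step 2: Integrate over y in [0,3]:
  integral(12 + 6y, y=0..3)
  = 12*3 + 6*(3^2 - 0^2)/2
  = 36 + 27
  = 63


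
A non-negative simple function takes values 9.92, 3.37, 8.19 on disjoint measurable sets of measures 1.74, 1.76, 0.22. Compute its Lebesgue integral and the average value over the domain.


Step 1: Integral = sum(value_i * measure_i)
= 9.92*1.74 + 3.37*1.76 + 8.19*0.22
= 17.2608 + 5.9312 + 1.8018
= 24.9938
Step 2: Total measure of domain = 1.74 + 1.76 + 0.22 = 3.72
Step 3: Average value = 24.9938 / 3.72 = 6.718763


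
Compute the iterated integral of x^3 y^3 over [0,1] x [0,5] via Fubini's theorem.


By Fubini's theorem, the double integral factors as a product of single integrals:
Step 1: integral_0^1 x^3 dx = [x^4/4] from 0 to 1
     = 1^4/4 = 0.25
Step 2: integral_0^5 y^3 dy = [y^4/4] from 0 to 5
     = 5^4/4 = 156.25
Step 3: Double integral = 0.25 * 156.25 = 39.0625


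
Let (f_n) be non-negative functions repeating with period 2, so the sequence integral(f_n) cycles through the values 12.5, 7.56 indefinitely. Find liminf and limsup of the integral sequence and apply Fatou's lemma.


The sequence (integral(f_n)) is periodic with period 2, repeating the values 12.5, 7.56 indefinitely.
Step 1: For a periodic sequence, every tail (a_m, a_(m+1), ...) contains all 2 period values infinitely often.
Step 2: Hence inf of every tail = min of the period values = min(12.5, 7.56) = 7.56.
        liminf_n integral(f_n) = sup over m of (inf of tail from m) = 7.56.
Step 3: Similarly sup of every tail = max of the period values = 12.5.
        limsup_n integral(f_n) = 12.5.
Step 4: Fatou's lemma: integral(liminf_n f_n) <= liminf_n integral(f_n) = 7.56.
        So the integral of the pointwise liminf is at most 7.56.


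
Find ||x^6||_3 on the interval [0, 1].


Step 1: ||f||_3 = (integral_0^1 |x^6|^3 dx)^(1/3)
     = (integral_0^1 x^18 dx)^(1/3)
Step 2: integral_0^1 x^18 dx = [x^19/(19)] from 0 to 1 = 1^19/19
     = 1/19 = 0.052632
Step 3: ||f||_3 = (0.052632)^(1/3) = 0.374756


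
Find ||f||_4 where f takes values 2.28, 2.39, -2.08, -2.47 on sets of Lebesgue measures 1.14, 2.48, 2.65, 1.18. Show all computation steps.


Step 1: Compute |f_i|^4 for each value:
  |2.28|^4 = 27.023363
  |2.39|^4 = 32.628086
  |-2.08|^4 = 18.717737
  |-2.47|^4 = 37.220981
Step 2: Multiply by measures and sum:
  27.023363 * 1.14 = 30.806633
  32.628086 * 2.48 = 80.917654
  18.717737 * 2.65 = 49.602003
  37.220981 * 1.18 = 43.920757
Sum = 30.806633 + 80.917654 + 49.602003 + 43.920757 = 205.247048
Step 3: Take the p-th root:
||f||_4 = (205.247048)^(1/4) = 3.785029


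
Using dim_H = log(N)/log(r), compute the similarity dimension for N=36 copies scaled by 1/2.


For a self-similar set with N copies scaled by 1/r:
dim_H = log(N)/log(r) = log(36)/log(2)
= 3.583519/0.693147
= 5.169925


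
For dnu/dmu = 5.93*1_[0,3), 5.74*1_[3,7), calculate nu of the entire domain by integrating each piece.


Integrate each piece of the Radon-Nikodym derivative:
Step 1: integral_0^3 5.93 dx = 5.93*(3-0) = 5.93*3 = 17.79
Step 2: integral_3^7 5.74 dx = 5.74*(7-3) = 5.74*4 = 22.96
Total: 17.79 + 22.96 = 40.75


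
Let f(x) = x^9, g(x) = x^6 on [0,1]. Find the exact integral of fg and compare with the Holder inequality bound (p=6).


Step 1: Exact integral of f*g = integral(x^15, 0, 1) = 1/16
     = 0.0625
Step 2: Holder bound with p=6, q=1.2:
  ||f||_p = (integral x^54 dx)^(1/6) = (1/55)^(1/6) = 0.51279
  ||g||_q = (integral x^7.2 dx)^(1/1.2) = (1/8.2)^(1/1.2) = 0.173176
Step 3: Holder bound = ||f||_p * ||g||_q = 0.51279 * 0.173176 = 0.088803
Verification: 0.0625 <= 0.088803 (Holder holds)


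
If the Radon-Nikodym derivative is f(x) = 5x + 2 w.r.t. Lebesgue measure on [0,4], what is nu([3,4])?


nu(A) = integral_A (dnu/dmu) dmu = integral_3^4 (5x + 2) dx
Step 1: Antiderivative F(x) = (5/2)x^2 + 2x
Step 2: F(4) = (5/2)*4^2 + 2*4 = 40 + 8 = 48
Step 3: F(3) = (5/2)*3^2 + 2*3 = 22.5 + 6 = 28.5
Step 4: nu([3,4]) = F(4) - F(3) = 48 - 28.5 = 19.5


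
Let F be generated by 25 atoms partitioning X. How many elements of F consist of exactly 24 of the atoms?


Each element of F is a union of some subset of the 25 atoms.
Elements that are unions of exactly 24 atoms correspond to 24-element subsets of the 25 atoms.
Count = C(25, 24) = 25! / (24! * 1!) = 25.


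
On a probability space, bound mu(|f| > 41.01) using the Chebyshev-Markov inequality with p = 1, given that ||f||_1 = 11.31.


Chebyshev/Markov inequality: mu(|f| > eps) <= (||f||_p / eps)^p
Step 1: ||f||_1 / eps = 11.31 / 41.01 = 0.275786
Step 2: Raise to power p = 1:
  (0.275786)^1 = 0.275786
Step 3: Therefore mu(|f| > 41.01) <= 0.275786


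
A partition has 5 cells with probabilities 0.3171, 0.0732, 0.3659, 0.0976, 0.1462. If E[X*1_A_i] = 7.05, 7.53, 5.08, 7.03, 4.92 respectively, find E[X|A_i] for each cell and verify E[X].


For each cell A_i: E[X|A_i] = E[X*1_A_i] / P(A_i)
Step 1: E[X|A_1] = 7.05 / 0.3171 = 22.232734
Step 2: E[X|A_2] = 7.53 / 0.0732 = 102.868852
Step 3: E[X|A_3] = 5.08 / 0.3659 = 13.883575
Step 4: E[X|A_4] = 7.03 / 0.0976 = 72.028689
Step 5: E[X|A_5] = 4.92 / 0.1462 = 33.652531
Verification: E[X] = sum E[X*1_A_i] = 7.05 + 7.53 + 5.08 + 7.03 + 4.92 = 31.61


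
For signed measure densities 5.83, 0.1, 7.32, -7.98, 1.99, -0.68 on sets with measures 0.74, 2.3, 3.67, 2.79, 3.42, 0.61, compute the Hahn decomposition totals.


Step 1: Compute signed measure on each set:
  Set 1: 5.83 * 0.74 = 4.3142
  Set 2: 0.1 * 2.3 = 0.23
  Set 3: 7.32 * 3.67 = 26.8644
  Set 4: -7.98 * 2.79 = -22.2642
  Set 5: 1.99 * 3.42 = 6.8058
  Set 6: -0.68 * 0.61 = -0.4148
Step 2: Total signed measure = (4.3142) + (0.23) + (26.8644) + (-22.2642) + (6.8058) + (-0.4148)
     = 15.5354
Step 3: Positive part mu+(X) = sum of positive contributions = 38.2144
Step 4: Negative part mu-(X) = |sum of negative contributions| = 22.679


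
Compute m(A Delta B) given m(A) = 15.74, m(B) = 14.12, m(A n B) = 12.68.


m(A Delta B) = m(A) + m(B) - 2*m(A n B)
= 15.74 + 14.12 - 2*12.68
= 15.74 + 14.12 - 25.36
= 4.5


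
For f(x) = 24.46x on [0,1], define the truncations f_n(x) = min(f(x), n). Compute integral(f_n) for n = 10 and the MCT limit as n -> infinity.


f(x) = 24.46x on [0,1]; f_n(x) = min(24.46x, n). At n = 10:
Step 1: f(x) reaches 10 at x = 10/24.46 = 0.408831
Step 2: integral(f_10) = integral(24.46x, 0, 0.408831) + integral(10, 0.408831, 1)
       = 24.46*0.408831^2/2 + 10*(1 - 0.408831)
       = 2.044154 + 5.911693
       = 7.955846
Step 3: As n -> infinity, f_n increases to f, so by MCT integral(f_n) -> integral(f) = 24.46/2 = 12.23.
Convergence: integral(f_10) = 7.955846 -> 12.23 as n -> infinity


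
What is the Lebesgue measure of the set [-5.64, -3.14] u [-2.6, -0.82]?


For pairwise disjoint intervals, m(union) = sum of lengths.
= (-3.14 - -5.64) + (-0.82 - -2.6)
= 2.5 + 1.78
= 4.28


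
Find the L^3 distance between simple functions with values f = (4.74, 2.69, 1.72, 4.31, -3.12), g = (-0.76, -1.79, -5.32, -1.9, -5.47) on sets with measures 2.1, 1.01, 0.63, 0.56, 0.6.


Step 1: Compute differences f_i - g_i:
  4.74 - -0.76 = 5.5
  2.69 - -1.79 = 4.48
  1.72 - -5.32 = 7.04
  4.31 - -1.9 = 6.21
  -3.12 - -5.47 = 2.35
Step 2: Compute |diff|^3 * measure for each set:
  |5.5|^3 * 2.1 = 166.375 * 2.1 = 349.3875
  |4.48|^3 * 1.01 = 89.915392 * 1.01 = 90.814546
  |7.04|^3 * 0.63 = 348.913664 * 0.63 = 219.815608
  |6.21|^3 * 0.56 = 239.483061 * 0.56 = 134.110514
  |2.35|^3 * 0.6 = 12.977875 * 0.6 = 7.786725
Step 3: Sum = 801.914893
Step 4: ||f-g||_3 = (801.914893)^(1/3) = 9.290579


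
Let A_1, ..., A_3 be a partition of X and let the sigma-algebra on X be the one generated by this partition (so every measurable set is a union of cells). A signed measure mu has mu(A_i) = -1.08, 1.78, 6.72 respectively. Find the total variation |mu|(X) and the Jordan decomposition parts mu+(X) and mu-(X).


Step 1: Every measurable set is a union of atoms (the cells / points), so a Hahn decomposition is
  obtained by grouping atoms by sign: P = union of atoms with mu > 0, N = union of the remaining atoms.
  Atoms in P (indices): 2, 3;  atoms in N (indices): 1
  Positive values: 1.78, 6.72
  Negative values: -1.08
Step 2: mu+(X) = mu(P) = sum of positive atom values = 8.5
Step 3: mu-(X) = -mu(N) = sum of |negative atom values| = 1.08
Step 4: |mu|(X) = mu+(X) + mu-(X) = 8.5 + 1.08 = 9.58


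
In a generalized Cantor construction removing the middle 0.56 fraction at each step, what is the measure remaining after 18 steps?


Step 1: At each step, fraction remaining = 1 - 0.56 = 0.44
Step 2: After 18 steps, measure = (0.44)^18
Result = 3.820746e-07


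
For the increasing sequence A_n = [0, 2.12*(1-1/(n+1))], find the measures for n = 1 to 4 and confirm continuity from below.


By continuity of measure from below: if A_n increases to A, then m(A_n) -> m(A).
Here A = [0, 2.12], so m(A) = 2.12
Step 1: a_1 = 2.12*(1 - 1/2) = 1.06, m(A_1) = 1.06
Step 2: a_2 = 2.12*(1 - 1/3) = 1.4133, m(A_2) = 1.4133
Step 3: a_3 = 2.12*(1 - 1/4) = 1.59, m(A_3) = 1.59
Step 4: a_4 = 2.12*(1 - 1/5) = 1.696, m(A_4) = 1.696
Limit: m(A_n) -> m([0,2.12]) = 2.12


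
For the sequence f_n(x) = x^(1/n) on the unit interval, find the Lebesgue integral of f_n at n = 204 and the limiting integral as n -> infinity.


At n = 204: f_204(x) = x^(1/204).
Step 1: integral(x^(1/204), 0, 1) = [x^(1/204+1) / (1/204+1)] from 0 to 1
     = 1 / (1/204 + 1) = 1 / ((204+1)/204) = 204/(204+1)
     = 204/205 = 0.995122
Step 2: As n -> infinity, f_n(x) = x^(1/n) -> 1 for x in (0,1], and f_n is increasing in n.
By MCT, lim_n integral(f_n) = integral(lim_n f_n) = integral(1, 0, 1) = 1.
Step 3: Verify convergence: 204/205 = 0.995122 -> 1


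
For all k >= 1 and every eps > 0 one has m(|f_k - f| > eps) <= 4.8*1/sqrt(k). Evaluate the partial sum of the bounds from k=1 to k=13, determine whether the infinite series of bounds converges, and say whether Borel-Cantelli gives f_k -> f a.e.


Step 1: List the terms 4.8*1/sqrt(k) for k = 1 to 13:
  k=1: 4.8
  k=2: 3.394113
  k=3: 2.771281
  k=4: 2.4
  k=5: 2.146625
  k=6: 1.959592
  k=7: 1.814229
  k=8: 1.697056
  k=9: 1.6
  k=10: 1.517893
  k=11: 1.447254
  k=12: 1.385641
  k=13: 1.33128
Step 2: Partial sum = 4.8 + 3.394113 + 2.771281 + 2.4 + 2.146625 + 1.959592 + 1.814229 + 1.697056 + 1.6 + 1.517893 + 1.447254 + 1.385641 + 1.33128
     = 28.264965
Step 3: The full series sum_(k>=1) 4.8*1/sqrt(k) diverges (p-series with p = 1/2 <= 1; a nonzero constant multiple of a divergent series diverges).
Step 4: The (first) Borel-Cantelli lemma requires a summable sequence of measures, so it does not apply here;
        from this bound alone no conclusion about a.e. convergence can be drawn (convergence in measure still
        gives an a.e.-convergent subsequence, but not a.e. convergence of the whole sequence).
Conclusion: series diverges; Borel-Cantelli is inconclusive about a.e. convergence of f_k.


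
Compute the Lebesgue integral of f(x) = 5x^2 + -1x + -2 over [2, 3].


The Lebesgue integral of a Riemann-integrable function agrees with the Riemann integral.
Antiderivative F(x) = (5/3)x^3 + (-1/2)x^2 + -2x
F(3) = (5/3)*3^3 + (-1/2)*3^2 + -2*3
     = (5/3)*27 + (-1/2)*9 + -2*3
     = 45 + -4.5 + -6
     = 34.5
F(2) = 7.333333
Integral = F(3) - F(2) = 34.5 - 7.333333 = 27.166667


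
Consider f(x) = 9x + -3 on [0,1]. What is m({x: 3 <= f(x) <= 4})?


f^(-1)([3, 4]) = {x : 3 <= 9x + -3 <= 4}
Solving: (3 - -3)/9 <= x <= (4 - -3)/9
= [0.666667, 0.777778]
Intersecting with [0,1]: [0.666667, 0.777778]
Measure = 0.777778 - 0.666667 = 0.111111


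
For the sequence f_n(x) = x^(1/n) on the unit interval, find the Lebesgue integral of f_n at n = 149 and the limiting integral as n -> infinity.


At n = 149: f_149(x) = x^(1/149).
Step 1: integral(x^(1/149), 0, 1) = [x^(1/149+1) / (1/149+1)] from 0 to 1
     = 1 / (1/149 + 1) = 1 / ((149+1)/149) = 149/(149+1)
     = 149/150 = 0.993333
Step 2: As n -> infinity, f_n(x) = x^(1/n) -> 1 for x in (0,1], and f_n is increasing in n.
By MCT, lim_n integral(f_n) = integral(lim_n f_n) = integral(1, 0, 1) = 1.
Step 3: Verify convergence: 149/150 = 0.993333 -> 1


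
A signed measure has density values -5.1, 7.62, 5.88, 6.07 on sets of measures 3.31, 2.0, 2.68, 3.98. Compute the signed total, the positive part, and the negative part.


Step 1: Compute signed measure on each set:
  Set 1: -5.1 * 3.31 = -16.881
  Set 2: 7.62 * 2.0 = 15.24
  Set 3: 5.88 * 2.68 = 15.7584
  Set 4: 6.07 * 3.98 = 24.1586
Step 2: Total signed measure = (-16.881) + (15.24) + (15.7584) + (24.1586)
     = 38.276
Step 3: Positive part mu+(X) = sum of positive contributions = 55.157
Step 4: Negative part mu-(X) = |sum of negative contributions| = 16.881


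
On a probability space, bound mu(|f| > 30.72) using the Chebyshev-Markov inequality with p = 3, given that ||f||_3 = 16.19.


Chebyshev/Markov inequality: mu(|f| > eps) <= (||f||_p / eps)^p
Step 1: ||f||_3 / eps = 16.19 / 30.72 = 0.527018
Step 2: Raise to power p = 3:
  (0.527018)^3 = 0.146378
Step 3: Therefore mu(|f| > 30.72) <= 0.146378


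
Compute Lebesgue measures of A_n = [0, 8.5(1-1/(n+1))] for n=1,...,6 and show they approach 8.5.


By continuity of measure from below: if A_n increases to A, then m(A_n) -> m(A).
Here A = [0, 8.5], so m(A) = 8.5
Step 1: a_1 = 8.5*(1 - 1/2) = 4.25, m(A_1) = 4.25
Step 2: a_2 = 8.5*(1 - 1/3) = 5.6667, m(A_2) = 5.6667
Step 3: a_3 = 8.5*(1 - 1/4) = 6.375, m(A_3) = 6.375
Step 4: a_4 = 8.5*(1 - 1/5) = 6.8, m(A_4) = 6.8
Step 5: a_5 = 8.5*(1 - 1/6) = 7.0833, m(A_5) = 7.0833
Step 6: a_6 = 8.5*(1 - 1/7) = 7.2857, m(A_6) = 7.2857
Limit: m(A_n) -> m([0,8.5]) = 8.5


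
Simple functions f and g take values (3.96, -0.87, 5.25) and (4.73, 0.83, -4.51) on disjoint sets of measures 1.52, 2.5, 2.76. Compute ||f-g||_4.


Step 1: Compute differences f_i - g_i:
  3.96 - 4.73 = -0.77
  -0.87 - 0.83 = -1.7
  5.25 - -4.51 = 9.76
Step 2: Compute |diff|^4 * measure for each set:
  |-0.77|^4 * 1.52 = 0.35153 * 1.52 = 0.534326
  |-1.7|^4 * 2.5 = 8.3521 * 2.5 = 20.88025
  |9.76|^4 * 2.76 = 9074.010358 * 2.76 = 25044.268587
Step 3: Sum = 25065.683164
Step 4: ||f-g||_4 = (25065.683164)^(1/4) = 12.582585


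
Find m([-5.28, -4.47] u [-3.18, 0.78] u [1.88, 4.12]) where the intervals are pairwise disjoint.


For pairwise disjoint intervals, m(union) = sum of lengths.
= (-4.47 - -5.28) + (0.78 - -3.18) + (4.12 - 1.88)
= 0.81 + 3.96 + 2.24
= 7.01


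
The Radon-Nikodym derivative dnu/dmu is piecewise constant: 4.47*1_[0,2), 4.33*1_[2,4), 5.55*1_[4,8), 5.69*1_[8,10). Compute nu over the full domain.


Integrate each piece of the Radon-Nikodym derivative:
Step 1: integral_0^2 4.47 dx = 4.47*(2-0) = 4.47*2 = 8.94
Step 2: integral_2^4 4.33 dx = 4.33*(4-2) = 4.33*2 = 8.66
Step 3: integral_4^8 5.55 dx = 5.55*(8-4) = 5.55*4 = 22.2
Step 4: integral_8^10 5.69 dx = 5.69*(10-8) = 5.69*2 = 11.38
Total: 8.94 + 8.66 + 22.2 + 11.38 = 51.18


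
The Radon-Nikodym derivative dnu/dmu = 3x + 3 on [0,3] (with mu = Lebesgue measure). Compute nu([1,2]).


nu(A) = integral_A (dnu/dmu) dmu = integral_1^2 (3x + 3) dx
Step 1: Antiderivative F(x) = (3/2)x^2 + 3x
Step 2: F(2) = (3/2)*2^2 + 3*2 = 6 + 6 = 12
Step 3: F(1) = (3/2)*1^2 + 3*1 = 1.5 + 3 = 4.5
Step 4: nu([1,2]) = F(2) - F(1) = 12 - 4.5 = 7.5


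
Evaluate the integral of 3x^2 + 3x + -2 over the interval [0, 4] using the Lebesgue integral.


The Lebesgue integral of a Riemann-integrable function agrees with the Riemann integral.
Antiderivative F(x) = (3/3)x^3 + (3/2)x^2 + -2x
F(4) = (3/3)*4^3 + (3/2)*4^2 + -2*4
     = (3/3)*64 + (3/2)*16 + -2*4
     = 64 + 24 + -8
     = 80
F(0) = 0.0
Integral = F(4) - F(0) = 80 - 0.0 = 80


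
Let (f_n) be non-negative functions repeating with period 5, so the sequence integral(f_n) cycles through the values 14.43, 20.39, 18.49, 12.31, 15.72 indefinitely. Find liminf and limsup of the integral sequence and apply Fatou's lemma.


The sequence (integral(f_n)) is periodic with period 5, repeating the values 14.43, 20.39, 18.49, 12.31, 15.72 indefinitely.
Step 1: For a periodic sequence, every tail (a_m, a_(m+1), ...) contains all 5 period values infinitely often.
Step 2: Hence inf of every tail = min of the period values = min(14.43, 20.39, 18.49, 12.31, 15.72) = 12.31.
        liminf_n integral(f_n) = sup over m of (inf of tail from m) = 12.31.
Step 3: Similarly sup of every tail = max of the period values = 20.39.
        limsup_n integral(f_n) = 20.39.
Step 4: Fatou's lemma: integral(liminf_n f_n) <= liminf_n integral(f_n) = 12.31.
        So the integral of the pointwise liminf is at most 12.31.
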